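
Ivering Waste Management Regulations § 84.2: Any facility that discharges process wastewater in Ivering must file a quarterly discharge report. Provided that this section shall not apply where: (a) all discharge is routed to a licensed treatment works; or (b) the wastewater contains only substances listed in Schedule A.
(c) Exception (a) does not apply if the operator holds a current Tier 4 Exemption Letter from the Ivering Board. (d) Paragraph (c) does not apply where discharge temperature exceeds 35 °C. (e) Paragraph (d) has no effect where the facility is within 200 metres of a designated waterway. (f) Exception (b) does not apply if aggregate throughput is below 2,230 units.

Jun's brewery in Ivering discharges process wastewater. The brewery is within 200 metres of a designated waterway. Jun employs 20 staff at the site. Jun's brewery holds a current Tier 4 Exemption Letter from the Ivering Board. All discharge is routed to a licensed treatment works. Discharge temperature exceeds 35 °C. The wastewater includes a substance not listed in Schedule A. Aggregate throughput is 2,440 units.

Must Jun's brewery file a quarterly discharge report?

Exception (a): discharge is routed to a licensed treatment works — every condition holds. However, paragraphs (c)–(e) must be considered: (c) operates — a current Tier 4 Exemption Letter is held. (d) is engaged (discharge temperature exceeds 35 °C), but yields to (e): (e) operates against (d): the brewery is within 200 m of a designated waterway. So (a) is unavailable.
Exception (b) requires that the wastewater contains only substances listed in Schedule A; but the wastewater includes a non-Schedule-A substance, so (b) is unavailable.
No exception displaces § 84.2.

Yes — Jun's brewery must file a quarterly discharge report.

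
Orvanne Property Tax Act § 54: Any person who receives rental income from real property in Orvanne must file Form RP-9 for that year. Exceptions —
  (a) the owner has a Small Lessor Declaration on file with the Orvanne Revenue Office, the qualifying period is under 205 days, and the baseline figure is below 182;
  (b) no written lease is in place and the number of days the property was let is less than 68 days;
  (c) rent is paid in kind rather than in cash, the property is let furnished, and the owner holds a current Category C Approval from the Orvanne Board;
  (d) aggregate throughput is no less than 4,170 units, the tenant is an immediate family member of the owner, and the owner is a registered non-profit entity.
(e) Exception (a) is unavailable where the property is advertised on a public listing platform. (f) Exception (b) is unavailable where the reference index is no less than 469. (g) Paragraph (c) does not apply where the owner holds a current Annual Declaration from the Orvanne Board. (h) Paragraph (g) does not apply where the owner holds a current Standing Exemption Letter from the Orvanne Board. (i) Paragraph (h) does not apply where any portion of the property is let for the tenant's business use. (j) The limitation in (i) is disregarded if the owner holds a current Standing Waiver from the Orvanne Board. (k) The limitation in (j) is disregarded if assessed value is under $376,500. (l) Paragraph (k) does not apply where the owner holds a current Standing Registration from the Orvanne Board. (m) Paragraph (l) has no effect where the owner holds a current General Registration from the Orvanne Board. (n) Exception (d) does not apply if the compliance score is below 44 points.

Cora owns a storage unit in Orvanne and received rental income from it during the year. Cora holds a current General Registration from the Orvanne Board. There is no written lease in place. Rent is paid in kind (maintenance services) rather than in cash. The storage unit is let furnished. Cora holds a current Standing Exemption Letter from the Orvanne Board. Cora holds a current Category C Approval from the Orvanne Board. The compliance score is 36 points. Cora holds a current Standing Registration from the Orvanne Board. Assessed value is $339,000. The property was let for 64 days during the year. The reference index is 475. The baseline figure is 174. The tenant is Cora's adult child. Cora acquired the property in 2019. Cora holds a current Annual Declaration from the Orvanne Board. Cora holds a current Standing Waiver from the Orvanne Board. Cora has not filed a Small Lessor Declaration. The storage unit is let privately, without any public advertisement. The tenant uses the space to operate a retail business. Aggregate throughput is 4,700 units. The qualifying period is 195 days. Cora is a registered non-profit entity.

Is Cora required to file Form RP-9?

Exception (a) fails — no Small Lessor Declaration is on file.
All of (b)'s requirements are met (there is no written lease; the number of days the property was let is 64 days, less than the 68 days limit). However, paragraph (f) must be considered: (f) operates against (b): the reference index is 475, meeting the 469 threshold. So (b) is unavailable.
Exception (c) is satisfied on its face — rent is paid in kind; the property is let furnished; a current Category C Approval is held. Turning to paragraphs (g)–(m): (g) applies — a current Annual Declaration is held. (h) would limit (g) — a current Standing Exemption Letter is held — but (i) sets (h) aside: (i) operates against (h): the space is let for business use. (j) operates (a current Standing Waiver is held), but is displaced by (k): (k) operates — assessed value is $339,000, under the $376,500 limit. (l) would limit (k) — a current Standing Registration is held — but (m) sets (l) aside: (m) is triggered — a current General Registration is held. (c) is therefore removed.
Exception (d)'s conditions are all satisfied: aggregate throughput is 4,700 units, meeting the 4,170 units threshold; the tenant is an immediate family member; Cora is a registered non-profit. Turning to paragraph (n): (n) operates against (d): the compliance score is 36 points, below the 44 points limit. So (d) is unavailable.
No exception displaces § 54.

Yes — Cora must file Form RP-9.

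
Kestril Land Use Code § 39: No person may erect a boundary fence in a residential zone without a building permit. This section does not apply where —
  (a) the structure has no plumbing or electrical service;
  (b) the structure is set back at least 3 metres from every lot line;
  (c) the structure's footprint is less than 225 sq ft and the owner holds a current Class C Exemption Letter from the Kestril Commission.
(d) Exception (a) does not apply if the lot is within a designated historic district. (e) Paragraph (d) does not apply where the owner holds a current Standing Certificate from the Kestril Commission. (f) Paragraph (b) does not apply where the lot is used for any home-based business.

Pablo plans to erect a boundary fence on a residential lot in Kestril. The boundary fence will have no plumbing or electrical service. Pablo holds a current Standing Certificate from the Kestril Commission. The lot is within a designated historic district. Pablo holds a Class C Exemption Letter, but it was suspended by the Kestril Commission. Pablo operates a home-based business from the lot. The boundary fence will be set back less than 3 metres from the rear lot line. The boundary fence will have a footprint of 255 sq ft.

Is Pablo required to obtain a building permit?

Exception (a): there is no plumbing or electrical service — every condition holds. Under paragraphs (d)–(e): (d) is engaged (the lot is in a historic district), but is overridden by (e): (e) operates — a current Standing Certificate is held. So (a) applies.
Exception (b) does not apply: the rear setback is under 3 m.
Exception (c) requires that the structure's footprint is less than 225 sq ft; but the structure's footprint is 255 sq ft, not less than 225 sq ft, so (c) is unavailable.

No — exception (a) applies; Pablo does not need a building permit.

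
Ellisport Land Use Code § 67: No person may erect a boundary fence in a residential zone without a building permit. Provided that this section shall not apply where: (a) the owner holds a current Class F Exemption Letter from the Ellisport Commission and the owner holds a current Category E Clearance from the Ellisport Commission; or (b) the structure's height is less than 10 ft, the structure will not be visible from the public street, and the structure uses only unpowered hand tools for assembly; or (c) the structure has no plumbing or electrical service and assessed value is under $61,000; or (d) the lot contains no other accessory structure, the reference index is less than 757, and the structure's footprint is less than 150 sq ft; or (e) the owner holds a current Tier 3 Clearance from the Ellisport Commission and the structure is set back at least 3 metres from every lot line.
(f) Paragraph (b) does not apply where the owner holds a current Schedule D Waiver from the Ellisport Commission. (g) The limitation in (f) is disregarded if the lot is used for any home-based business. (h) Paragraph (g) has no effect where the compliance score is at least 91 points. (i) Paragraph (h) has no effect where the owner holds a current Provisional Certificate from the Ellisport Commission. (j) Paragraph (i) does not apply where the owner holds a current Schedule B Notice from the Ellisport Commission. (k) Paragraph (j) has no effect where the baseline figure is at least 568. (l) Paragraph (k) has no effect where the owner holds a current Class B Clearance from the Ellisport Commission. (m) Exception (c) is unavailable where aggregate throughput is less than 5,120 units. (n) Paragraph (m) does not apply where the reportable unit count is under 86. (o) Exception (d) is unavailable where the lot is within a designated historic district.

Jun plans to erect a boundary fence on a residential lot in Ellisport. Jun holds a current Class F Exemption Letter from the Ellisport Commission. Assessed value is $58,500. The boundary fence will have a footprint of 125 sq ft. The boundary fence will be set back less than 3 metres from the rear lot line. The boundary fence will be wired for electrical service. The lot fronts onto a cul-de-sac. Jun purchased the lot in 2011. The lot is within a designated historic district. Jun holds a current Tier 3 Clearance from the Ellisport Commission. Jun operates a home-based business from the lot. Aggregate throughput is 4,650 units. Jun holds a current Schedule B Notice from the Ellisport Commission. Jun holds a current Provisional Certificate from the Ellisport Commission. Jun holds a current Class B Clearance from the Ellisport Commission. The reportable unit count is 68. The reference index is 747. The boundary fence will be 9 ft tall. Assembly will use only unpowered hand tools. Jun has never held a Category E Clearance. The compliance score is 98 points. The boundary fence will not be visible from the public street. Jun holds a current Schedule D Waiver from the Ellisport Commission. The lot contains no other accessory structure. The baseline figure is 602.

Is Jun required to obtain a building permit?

Exception (a) does not apply: no current Category E Clearance is held.
Exception (b) is satisfied on its face — the structure's height is 9 ft, less than the 10 ft limit; the structure will not be visible from the street; assembly uses only hand tools. But: (f) applies — a current Schedule D Waiver is held. (g) would limit (f) — a home-based business operates on the lot — but (h) sets (g) aside: (h) operates against (g): the compliance score is 98 points, meeting the 91 points threshold. (i) is triggered (a current Provisional Certificate is held), but is set aside by (j): (j) operates against (i): a current Schedule B Notice is held. (k) would limit (j) — the baseline figure is 602, meeting the 568 threshold — but (l) sets (k) aside: (l) is engaged — a current Class B Clearance is held. So (b) is unavailable.
Exception (c) fails — electrical service is planned.
Exception (d)'s conditions are all satisfied: the lot has no other accessory structure; the reference index is 747, less than the 757 limit; the structure's footprint is 125 sq ft, less than the 150 sq ft limit. But applying paragraph (o): (o) applies — the lot is in a historic district. (d) is therefore removed.
Exception (e) does not apply: the rear setback is under 3 m.
None of the exceptions is available; § 67 applies in full.

Yes — Jun must obtain a building permit.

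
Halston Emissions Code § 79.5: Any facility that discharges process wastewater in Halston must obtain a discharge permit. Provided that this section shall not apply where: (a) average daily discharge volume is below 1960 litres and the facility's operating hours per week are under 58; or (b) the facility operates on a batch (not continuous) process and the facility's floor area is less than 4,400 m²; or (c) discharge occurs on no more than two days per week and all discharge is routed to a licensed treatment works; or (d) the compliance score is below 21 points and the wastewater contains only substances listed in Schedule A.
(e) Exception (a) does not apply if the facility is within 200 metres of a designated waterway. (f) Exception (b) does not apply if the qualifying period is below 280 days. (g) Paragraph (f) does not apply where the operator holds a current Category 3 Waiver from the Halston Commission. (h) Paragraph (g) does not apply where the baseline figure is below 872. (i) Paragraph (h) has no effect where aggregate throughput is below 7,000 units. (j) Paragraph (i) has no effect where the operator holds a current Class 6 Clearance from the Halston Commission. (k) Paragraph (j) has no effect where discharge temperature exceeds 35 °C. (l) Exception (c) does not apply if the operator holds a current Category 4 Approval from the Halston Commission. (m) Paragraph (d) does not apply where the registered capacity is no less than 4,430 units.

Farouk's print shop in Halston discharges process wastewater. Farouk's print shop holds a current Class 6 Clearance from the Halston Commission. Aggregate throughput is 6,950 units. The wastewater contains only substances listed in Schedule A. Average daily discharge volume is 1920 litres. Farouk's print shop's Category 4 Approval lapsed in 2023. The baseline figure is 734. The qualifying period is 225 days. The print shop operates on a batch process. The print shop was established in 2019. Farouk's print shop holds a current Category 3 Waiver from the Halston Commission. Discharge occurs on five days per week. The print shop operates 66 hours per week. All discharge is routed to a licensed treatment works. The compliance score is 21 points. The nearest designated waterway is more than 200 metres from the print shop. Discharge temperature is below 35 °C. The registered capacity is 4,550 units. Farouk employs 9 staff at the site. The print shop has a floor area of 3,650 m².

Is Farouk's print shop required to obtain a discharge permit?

Exception (a) does not apply: the facility's operating hours per week are 66, not under 58.
All of (b)'s requirements are met (the facility operates on a batch process; the facility's floor area is 3,650 m², less than the 4,400 m² limit). But: (f) operates against (b): the qualifying period is 225 days, below the 280 days limit. (g) would limit (f) — a current Category 3 Waiver is held — but (h) sets (g) aside: (h) operates against (g): the baseline figure is 734, below the 872 limit. (i) is engaged (aggregate throughput is 6,950 units, below the 7,000 units limit), but is displaced by (j): (j) is engaged — a current Class 6 Clearance is held. (k), which would lift (j), is not triggered — discharge temperature is below 35 °C. So (b) is unavailable.
Exception (c) fails — discharge occurs on five days per week.
Exception (d) requires that the compliance score is below 21 points; but the compliance score is 21 points, not below 21 points, so (d) is unavailable.
No exception is made out. Farouk's print shop falls within the general rule.

Yes — Farouk's print shop must obtain a discharge permit.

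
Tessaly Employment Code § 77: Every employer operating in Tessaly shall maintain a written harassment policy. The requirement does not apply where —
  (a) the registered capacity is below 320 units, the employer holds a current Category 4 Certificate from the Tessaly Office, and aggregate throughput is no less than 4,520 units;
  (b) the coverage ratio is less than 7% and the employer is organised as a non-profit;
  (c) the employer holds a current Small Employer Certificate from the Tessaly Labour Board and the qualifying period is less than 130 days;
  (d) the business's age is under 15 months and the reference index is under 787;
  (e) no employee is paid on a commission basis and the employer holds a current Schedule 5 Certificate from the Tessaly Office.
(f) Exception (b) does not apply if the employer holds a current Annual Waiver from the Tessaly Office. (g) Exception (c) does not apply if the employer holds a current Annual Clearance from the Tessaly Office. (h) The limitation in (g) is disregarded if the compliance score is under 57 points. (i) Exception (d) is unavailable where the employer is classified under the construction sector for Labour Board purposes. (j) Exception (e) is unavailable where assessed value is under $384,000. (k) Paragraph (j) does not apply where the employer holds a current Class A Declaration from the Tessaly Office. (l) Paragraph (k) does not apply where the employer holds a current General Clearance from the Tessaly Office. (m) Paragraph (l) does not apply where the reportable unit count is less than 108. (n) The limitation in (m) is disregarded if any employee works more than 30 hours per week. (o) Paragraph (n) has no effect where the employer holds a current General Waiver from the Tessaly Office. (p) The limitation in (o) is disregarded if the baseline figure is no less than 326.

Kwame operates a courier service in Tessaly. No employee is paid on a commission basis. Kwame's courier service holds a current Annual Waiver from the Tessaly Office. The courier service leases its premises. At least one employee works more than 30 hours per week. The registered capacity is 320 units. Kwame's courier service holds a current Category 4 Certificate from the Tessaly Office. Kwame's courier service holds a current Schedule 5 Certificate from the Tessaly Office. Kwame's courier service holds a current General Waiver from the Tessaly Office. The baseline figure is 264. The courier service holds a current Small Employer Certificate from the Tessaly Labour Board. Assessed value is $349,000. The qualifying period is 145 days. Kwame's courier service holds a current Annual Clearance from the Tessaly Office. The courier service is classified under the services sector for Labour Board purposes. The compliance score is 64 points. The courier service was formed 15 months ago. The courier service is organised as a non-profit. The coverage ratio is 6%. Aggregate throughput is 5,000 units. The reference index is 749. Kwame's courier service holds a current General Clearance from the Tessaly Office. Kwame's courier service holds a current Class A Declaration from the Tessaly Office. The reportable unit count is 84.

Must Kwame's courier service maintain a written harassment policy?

Exception (a) fails — the registered capacity is 320 units, not below 320 units.
All of (b)'s requirements are met (the coverage ratio is 6%, less than the 7% limit; the employer is a non-profit). But: (f) operates against (b): a current Annual Waiver is held. So (b) is unavailable.
Exception (c) does not apply: the qualifying period is 145 days, not less than 130 days.
Exception (d) fails — the business's age is 15 months, not under 15 months.
Exception (e)'s conditions are all satisfied: no employee is paid on commission; a current Schedule 5 Certificate is held. Under paragraphs (j)–(p): (j) operates (assessed value is $349,000, under the $384,000 limit), but yields to (k): (k) operates against (j): a current Class A Declaration is held. (l) applies (a current General Clearance is held), but is overridden by (m): (m) applies — the reportable unit count is 84, less than the 108 limit. (n) would limit (m) — at least one employee exceeds 30 hours/week — but (o) sets (n) aside: (o) operates against (n): a current General Waiver is held. (p), which would lift (o), is not engaged — the baseline figure is 264, short of 326. (e) remains available.

No — exception (e) applies; Kwame's courier service is not required to maintain a written harassment policy.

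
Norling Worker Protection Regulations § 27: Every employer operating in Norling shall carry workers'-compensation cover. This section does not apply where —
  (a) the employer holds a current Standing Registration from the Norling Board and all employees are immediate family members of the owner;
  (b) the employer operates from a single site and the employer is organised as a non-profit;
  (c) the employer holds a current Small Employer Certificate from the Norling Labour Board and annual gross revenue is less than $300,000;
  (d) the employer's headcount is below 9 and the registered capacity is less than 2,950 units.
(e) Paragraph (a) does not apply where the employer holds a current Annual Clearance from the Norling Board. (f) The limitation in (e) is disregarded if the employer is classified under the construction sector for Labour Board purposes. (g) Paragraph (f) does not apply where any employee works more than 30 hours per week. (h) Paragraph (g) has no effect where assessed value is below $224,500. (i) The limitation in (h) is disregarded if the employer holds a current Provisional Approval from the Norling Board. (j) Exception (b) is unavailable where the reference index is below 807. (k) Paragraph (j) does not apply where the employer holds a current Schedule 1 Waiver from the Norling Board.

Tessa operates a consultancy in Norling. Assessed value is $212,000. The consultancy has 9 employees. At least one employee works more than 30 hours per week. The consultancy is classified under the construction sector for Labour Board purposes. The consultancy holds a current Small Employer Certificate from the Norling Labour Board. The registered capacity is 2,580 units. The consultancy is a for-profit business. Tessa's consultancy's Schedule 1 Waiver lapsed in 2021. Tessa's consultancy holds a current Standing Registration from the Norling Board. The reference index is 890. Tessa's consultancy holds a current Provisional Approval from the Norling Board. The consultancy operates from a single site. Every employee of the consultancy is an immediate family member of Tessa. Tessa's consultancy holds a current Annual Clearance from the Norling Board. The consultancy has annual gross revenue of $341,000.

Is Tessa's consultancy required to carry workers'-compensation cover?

Yes — Tessa's consultancy must carry workers'-compensation cover.

Exception (a): a current Standing Registration is held; every employee is an immediate family member — every condition holds. Turning to paragraphs (e)–(i): (e) operates against (a): a current Annual Clearance is held. (f) operates (the consultancy is classified under the construction sector), but is displaced by (g): (g) is triggered — at least one employee exceeds 30 hours/week. (h) would limit (g) — assessed value is $212,000, below the $224,500 limit — but (i) sets (h) aside: (i) operates against (h): a current Provisional Approval is held. (a) is therefore removed.
Exception (b) fails — the employer is for-profit.
Exception (c) fails — annual gross revenue is $341,000, not less than $300,000.
Exception (d) fails — the employer's headcount is 9, not below 9.
No exception displaces § 27.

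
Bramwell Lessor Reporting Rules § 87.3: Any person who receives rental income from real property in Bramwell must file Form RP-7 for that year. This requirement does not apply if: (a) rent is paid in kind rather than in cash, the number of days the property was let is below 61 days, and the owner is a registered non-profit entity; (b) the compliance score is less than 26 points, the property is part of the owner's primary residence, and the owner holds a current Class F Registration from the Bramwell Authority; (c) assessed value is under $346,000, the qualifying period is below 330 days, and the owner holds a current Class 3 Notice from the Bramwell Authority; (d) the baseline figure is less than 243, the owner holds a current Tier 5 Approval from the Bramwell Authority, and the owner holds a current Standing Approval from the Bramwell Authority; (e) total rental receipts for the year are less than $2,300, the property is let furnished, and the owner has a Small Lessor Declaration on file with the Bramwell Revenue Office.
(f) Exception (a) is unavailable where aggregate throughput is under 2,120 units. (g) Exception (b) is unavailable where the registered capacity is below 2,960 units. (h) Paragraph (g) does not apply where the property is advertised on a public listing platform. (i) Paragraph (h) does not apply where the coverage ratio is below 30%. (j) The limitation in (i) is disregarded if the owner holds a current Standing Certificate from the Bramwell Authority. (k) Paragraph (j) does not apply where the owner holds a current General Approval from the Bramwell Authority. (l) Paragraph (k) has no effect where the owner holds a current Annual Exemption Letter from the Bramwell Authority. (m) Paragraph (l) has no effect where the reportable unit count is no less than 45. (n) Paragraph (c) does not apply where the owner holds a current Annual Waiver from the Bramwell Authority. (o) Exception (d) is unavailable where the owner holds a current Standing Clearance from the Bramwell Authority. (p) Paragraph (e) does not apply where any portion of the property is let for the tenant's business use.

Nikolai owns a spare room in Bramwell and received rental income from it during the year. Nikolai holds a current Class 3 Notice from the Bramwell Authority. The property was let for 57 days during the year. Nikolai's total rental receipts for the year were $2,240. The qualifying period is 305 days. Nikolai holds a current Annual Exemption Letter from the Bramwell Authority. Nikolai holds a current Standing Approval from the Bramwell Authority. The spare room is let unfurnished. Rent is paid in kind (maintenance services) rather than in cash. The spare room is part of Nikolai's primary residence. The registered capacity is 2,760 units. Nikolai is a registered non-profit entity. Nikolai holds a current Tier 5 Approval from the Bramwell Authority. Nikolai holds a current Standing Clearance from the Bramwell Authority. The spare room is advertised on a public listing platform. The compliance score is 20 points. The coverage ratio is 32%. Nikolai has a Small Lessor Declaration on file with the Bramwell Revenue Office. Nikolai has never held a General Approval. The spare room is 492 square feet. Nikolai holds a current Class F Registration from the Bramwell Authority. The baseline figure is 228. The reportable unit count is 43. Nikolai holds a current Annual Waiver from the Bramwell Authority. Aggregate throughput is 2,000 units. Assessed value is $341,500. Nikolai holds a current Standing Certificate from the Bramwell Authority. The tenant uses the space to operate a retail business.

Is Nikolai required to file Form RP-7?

Exception (a)'s conditions are all satisfied: rent is paid in kind; the number of days the property was let is 57 days, below the 61 days limit; Nikolai is a registered non-profit. Turning to paragraph (f): (f) is triggered — aggregate throughput is 2,000 units, under the 2,120 units limit. Exception (a) does not apply.
Exception (b) is satisfied on its face — the compliance score is 20 points, less than the 26 points limit; the spare room is part of the primary residence; a current Class F Registration is held. Considering the limiting provisions: (g) would limit (b) — the registered capacity is 2,760 units, below the 2,960 units limit — but (h) sets (g) aside: (h) is triggered — the property is publicly advertised. (i) is not engaged (the coverage ratio is 32%, not below 30%), so (h) stands. So (b) applies.
Exception (c)'s conditions are all satisfied: assessed value is $341,500, under the $346,000 limit; the qualifying period is 305 days, below the 330 days limit; a current Class 3 Notice is held. But applying paragraph (n): (n) operates against (c): a current Annual Waiver is held. So (c) is unavailable.
Exception (d) is satisfied on its face — the baseline figure is 228, less than the 243 limit; a current Tier 5 Approval is held; a current Standing Approval is held. But applying paragraph (o): (o) applies — a current Standing Clearance is held. Exception (d) does not apply.
Exception (e) does not apply: the property is let unfurnished.

No — exception (b) applies; Nikolai is not required to file Form RP-7.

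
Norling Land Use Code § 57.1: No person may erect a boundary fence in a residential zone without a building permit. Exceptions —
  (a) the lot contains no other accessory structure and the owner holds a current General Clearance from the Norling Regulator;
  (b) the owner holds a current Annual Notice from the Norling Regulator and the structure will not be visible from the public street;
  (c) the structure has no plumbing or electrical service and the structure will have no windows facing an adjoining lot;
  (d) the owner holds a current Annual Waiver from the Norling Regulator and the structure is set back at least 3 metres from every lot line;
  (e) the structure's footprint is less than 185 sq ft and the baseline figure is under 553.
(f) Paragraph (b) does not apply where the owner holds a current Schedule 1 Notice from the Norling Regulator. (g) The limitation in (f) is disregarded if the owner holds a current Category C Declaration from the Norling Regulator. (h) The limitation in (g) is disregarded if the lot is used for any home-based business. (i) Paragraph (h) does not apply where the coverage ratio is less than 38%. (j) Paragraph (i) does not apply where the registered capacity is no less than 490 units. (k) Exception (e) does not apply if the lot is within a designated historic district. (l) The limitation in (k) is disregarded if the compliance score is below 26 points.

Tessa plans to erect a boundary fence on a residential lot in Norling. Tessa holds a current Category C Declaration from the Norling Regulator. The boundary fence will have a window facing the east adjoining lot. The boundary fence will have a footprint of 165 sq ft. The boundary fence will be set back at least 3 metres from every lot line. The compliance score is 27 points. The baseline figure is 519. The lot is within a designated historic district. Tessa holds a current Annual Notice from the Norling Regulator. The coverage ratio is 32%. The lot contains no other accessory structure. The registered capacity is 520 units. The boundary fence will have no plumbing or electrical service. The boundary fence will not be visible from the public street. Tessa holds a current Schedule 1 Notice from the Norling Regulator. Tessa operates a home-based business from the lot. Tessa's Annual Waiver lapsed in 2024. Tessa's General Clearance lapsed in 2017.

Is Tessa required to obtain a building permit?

Exception (a) fails — no current General Clearance is held.
Exception (b): a current Annual Notice is held; the structure will not be visible from the street — every condition holds. Turning to paragraphs (f)–(j): (f) applies — a current Schedule 1 Notice is held. (g) would limit (f) — a current Category C Declaration is held — but (h) sets (g) aside: (h) operates against (g): a home-based business operates on the lot. (i) would limit (h) — the coverage ratio is 32%, less than the 38% limit — but (j) sets (i) aside: (j) operates against (i): the registered capacity is 520 units, meeting the 490 units threshold. Exception (b) does not apply.
Exception (c) requires that the structure will have no windows facing an adjoining lot; but a window faces an adjoining lot, so (c) is unavailable.
Exception (d) fails — the Annual Waiver is not current.
All of (e)'s requirements are met (the structure's footprint is 165 sq ft, less than the 185 sq ft limit; the baseline figure is 519, under the 553 limit). But applying paragraphs (k)–(l): (k) applies — the lot is in a historic district. (l) is inapplicable (the compliance score is 27 points, not below 26 points), so (k) stands. Exception (e) does not apply.
No exception is made out. Tessa falls within the general rule.

Yes — Tessa must obtain a building permit.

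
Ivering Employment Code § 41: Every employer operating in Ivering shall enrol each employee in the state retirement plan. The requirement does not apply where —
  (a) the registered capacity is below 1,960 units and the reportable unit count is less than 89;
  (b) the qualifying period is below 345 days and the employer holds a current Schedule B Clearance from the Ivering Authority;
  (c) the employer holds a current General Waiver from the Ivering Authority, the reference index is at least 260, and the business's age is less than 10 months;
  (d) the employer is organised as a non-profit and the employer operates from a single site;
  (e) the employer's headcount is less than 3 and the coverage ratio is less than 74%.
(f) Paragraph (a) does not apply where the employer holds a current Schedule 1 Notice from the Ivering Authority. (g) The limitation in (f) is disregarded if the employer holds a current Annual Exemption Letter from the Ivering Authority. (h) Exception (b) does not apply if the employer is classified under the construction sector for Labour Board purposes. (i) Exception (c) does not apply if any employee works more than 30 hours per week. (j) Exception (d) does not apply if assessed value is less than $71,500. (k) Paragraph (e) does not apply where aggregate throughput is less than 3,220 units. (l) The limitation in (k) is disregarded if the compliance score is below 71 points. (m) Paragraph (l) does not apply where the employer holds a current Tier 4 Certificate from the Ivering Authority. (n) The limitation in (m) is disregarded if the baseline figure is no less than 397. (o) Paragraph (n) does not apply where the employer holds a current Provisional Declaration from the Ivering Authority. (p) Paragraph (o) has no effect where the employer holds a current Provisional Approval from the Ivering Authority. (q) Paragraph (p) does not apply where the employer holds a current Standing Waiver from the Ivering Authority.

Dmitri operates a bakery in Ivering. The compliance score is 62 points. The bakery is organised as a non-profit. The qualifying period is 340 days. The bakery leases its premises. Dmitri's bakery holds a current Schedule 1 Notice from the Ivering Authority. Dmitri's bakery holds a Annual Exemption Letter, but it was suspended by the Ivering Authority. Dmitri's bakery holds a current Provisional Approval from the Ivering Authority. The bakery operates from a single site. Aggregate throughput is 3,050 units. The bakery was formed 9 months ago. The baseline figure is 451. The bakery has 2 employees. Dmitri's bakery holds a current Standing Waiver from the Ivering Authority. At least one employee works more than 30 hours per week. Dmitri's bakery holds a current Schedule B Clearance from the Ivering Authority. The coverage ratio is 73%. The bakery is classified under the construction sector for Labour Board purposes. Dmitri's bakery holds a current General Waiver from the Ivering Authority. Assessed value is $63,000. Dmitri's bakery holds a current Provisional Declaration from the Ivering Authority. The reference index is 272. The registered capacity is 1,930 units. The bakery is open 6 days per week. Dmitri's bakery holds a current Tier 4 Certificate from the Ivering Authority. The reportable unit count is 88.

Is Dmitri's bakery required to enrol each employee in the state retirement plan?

Exception (a)'s conditions are all satisfied: the registered capacity is 1,930 units, below the 1,960 units limit; the reportable unit count is 88, less than the 89 limit. But: (f) operates — a current Schedule 1 Notice is held. (g), which would lift (f), is not triggered — no current Annual Exemption Letter is held. So (a) is unavailable.
All of (b)'s requirements are met (the qualifying period is 340 days, below the 345 days limit; a current Schedule B Clearance is held). However, paragraph (h) must be considered: (h) operates against (b): the bakery is classified under the construction sector. (b) is therefore removed.
Exception (c)'s conditions are all satisfied: a current General Waiver is held; the reference index is 272, meeting the 260 threshold; the business's age is 9 months, less than the 10 months limit. But applying paragraph (i): (i) is engaged — at least one employee exceeds 30 hours/week. (c) is therefore removed.
Exception (d): the employer is a non-profit; the employer operates from a single site — every condition holds. But: (j) is triggered — assessed value is $63,000, less than the $71,500 limit. So (d) is unavailable.
Exception (e): the employer's headcount is 2, less than the 3 limit; the coverage ratio is 73%, less than the 74% limit — every condition holds. Turning to paragraphs (k)–(q): (k) is engaged — aggregate throughput is 3,050 units, less than the 3,220 units limit. (l) operates (the compliance score is 62 points, below the 71 points limit), but is itself disapplied by (m): (m) applies — a current Tier 4 Certificate is held. (n) would limit (m) — the baseline figure is 451, meeting the 397 threshold — but (o) sets (n) aside: (o) operates against (n): a current Provisional Declaration is held. (p) would limit (o) — a current Provisional Approval is held — but (q) sets (p) aside: (q) is engaged — a current Standing Waiver is held. So (e) is unavailable.
None of the exceptions is available; § 41 applies in full.

Yes — Dmitri's bakery must enrol each employee in the state retirement plan.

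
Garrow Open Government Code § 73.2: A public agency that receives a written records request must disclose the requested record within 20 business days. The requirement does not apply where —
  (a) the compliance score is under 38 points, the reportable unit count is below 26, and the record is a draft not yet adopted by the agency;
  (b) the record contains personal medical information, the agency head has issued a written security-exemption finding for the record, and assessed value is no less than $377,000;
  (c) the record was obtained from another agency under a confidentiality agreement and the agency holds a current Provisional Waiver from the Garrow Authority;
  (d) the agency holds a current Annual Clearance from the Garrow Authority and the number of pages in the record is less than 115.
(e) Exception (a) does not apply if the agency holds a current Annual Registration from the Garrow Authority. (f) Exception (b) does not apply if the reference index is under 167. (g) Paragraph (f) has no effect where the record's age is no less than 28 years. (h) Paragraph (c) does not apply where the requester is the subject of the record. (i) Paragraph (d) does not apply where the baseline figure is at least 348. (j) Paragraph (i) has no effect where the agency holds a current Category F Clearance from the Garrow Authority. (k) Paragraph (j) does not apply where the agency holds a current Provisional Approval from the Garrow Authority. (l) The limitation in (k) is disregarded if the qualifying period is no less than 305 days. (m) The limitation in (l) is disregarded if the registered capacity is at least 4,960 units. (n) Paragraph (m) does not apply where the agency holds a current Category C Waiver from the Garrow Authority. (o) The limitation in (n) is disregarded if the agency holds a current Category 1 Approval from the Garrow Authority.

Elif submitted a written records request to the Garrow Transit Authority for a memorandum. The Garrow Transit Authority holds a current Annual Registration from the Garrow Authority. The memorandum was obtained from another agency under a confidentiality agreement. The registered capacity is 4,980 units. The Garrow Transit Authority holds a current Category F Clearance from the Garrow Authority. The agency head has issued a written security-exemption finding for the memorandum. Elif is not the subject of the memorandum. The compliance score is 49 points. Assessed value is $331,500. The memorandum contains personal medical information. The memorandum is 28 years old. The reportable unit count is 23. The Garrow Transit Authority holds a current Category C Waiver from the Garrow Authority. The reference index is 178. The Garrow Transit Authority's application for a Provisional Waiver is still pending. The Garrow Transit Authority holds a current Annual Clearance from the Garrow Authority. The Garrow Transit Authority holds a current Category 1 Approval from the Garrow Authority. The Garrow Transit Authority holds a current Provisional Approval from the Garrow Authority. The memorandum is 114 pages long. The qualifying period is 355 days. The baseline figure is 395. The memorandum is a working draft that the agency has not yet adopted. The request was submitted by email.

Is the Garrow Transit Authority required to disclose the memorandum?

Yes — the Garrow Transit Authority must disclose the memorandum.

Exception (a) fails — the compliance score is 49 points, not under 38 points.
Exception (b) does not apply: assessed value is $331,500, short of $377,000.
Exception (c) requires that the agency holds a current Provisional Waiver from the Garrow Authority; but no current Provisional Waiver is held, so (c) is unavailable.
Exception (d) is satisfied on its face — a current Annual Clearance is held; the number of pages in the record is 114, less than the 115 limit. But: (i) operates against (d): the baseline figure is 395, meeting the 348 threshold. (j) is triggered (a current Category F Clearance is held), but yields to (k): (k) is engaged — a current Provisional Approval is held. (l) would limit (k) — the qualifying period is 355 days, meeting the 305 days threshold — but (m) sets (l) aside: (m) applies — the registered capacity is 4,980 units, meeting the 4,960 units threshold. (n) is engaged (a current Category C Waiver is held), but yields to (o): (o) operates against (n): a current Category 1 Approval is held. (d) is therefore removed.
Every exception is unavailable, so the rule governs.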